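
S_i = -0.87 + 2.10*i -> [-0.87, 1.23, 3.33, 5.43, 7.53]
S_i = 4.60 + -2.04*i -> [4.6, 2.56, 0.52, -1.52, -3.56]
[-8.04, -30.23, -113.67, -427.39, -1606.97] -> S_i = -8.04*3.76^i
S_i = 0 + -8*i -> [0, -8, -16, -24, -32]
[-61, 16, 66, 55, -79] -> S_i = Random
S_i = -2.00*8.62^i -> [-2.0, -17.24, -148.61, -1281.01, -11042.29]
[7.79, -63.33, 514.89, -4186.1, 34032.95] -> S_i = 7.79*(-8.13)^i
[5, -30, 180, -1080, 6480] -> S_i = 5*-6^i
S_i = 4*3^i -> [4, 12, 36, 108, 324]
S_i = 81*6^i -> [81, 486, 2916, 17496, 104976]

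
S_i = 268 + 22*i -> [268, 290, 312, 334, 356]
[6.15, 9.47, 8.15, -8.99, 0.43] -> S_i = Random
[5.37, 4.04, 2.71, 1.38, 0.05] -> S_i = 5.37 + -1.33*i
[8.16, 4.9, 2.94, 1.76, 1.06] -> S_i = 8.16*0.60^i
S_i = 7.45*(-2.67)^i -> [7.45, -19.89, 53.11, -141.8, 378.62]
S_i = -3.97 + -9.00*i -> [-3.97, -12.97, -21.97, -30.97, -39.97]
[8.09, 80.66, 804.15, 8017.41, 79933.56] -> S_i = 8.09*9.97^i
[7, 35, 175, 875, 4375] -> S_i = 7*5^i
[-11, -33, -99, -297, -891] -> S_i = -11*3^i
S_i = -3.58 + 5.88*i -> [-3.58, 2.3, 8.18, 14.06, 19.94]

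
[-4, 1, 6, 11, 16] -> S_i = -4 + 5*i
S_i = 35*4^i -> [35, 140, 560, 2240, 8960]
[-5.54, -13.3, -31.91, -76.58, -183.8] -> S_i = -5.54*2.40^i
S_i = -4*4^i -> [-4, -16, -64, -256, -1024]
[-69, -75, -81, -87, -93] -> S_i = -69 + -6*i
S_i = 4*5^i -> [4, 20, 100, 500, 2500]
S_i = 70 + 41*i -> [70, 111, 152, 193, 234]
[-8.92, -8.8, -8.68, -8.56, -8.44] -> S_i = -8.92 + 0.12*i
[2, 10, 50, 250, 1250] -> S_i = 2*5^i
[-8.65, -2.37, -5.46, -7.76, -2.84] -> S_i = Random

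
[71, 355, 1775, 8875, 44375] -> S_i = 71*5^i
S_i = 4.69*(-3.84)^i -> [4.69, -18.01, 69.16, -265.56, 1019.76]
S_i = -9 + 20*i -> [-9, 11, 31, 51, 71]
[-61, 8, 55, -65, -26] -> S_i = Random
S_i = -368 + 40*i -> [-368, -328, -288, -248, -208]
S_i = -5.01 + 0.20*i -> [-5.01, -4.81, -4.61, -4.41, -4.21]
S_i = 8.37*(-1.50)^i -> [8.37, -12.56, 18.83, -28.25, 42.37]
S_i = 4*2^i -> [4, 8, 16, 32, 64]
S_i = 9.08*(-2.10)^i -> [9.08, -19.07, 40.04, -84.09, 176.59]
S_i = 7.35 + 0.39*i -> [7.35, 7.74, 8.13, 8.52, 8.91]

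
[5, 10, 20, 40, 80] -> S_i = 5*2^i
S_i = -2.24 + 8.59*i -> [-2.24, 6.35, 14.94, 23.53, 32.12]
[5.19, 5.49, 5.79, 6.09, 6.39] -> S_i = 5.19 + 0.30*i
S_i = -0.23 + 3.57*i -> [-0.23, 3.34, 6.91, 10.48, 14.05]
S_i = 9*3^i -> [9, 27, 81, 243, 729]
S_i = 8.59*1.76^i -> [8.59, 15.12, 26.61, 46.83, 82.42]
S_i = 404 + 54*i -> [404, 458, 512, 566, 620]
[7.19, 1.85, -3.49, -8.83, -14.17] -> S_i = 7.19 + -5.34*i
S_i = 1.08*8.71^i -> [1.08, 9.41, 81.93, 713.64, 6215.79]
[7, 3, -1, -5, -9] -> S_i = 7 + -4*i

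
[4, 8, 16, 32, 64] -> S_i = 4*2^i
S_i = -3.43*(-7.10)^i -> [-3.43, 24.35, -172.91, 1227.63, -8716.21]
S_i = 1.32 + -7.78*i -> [1.32, -6.46, -14.24, -22.02, -29.8]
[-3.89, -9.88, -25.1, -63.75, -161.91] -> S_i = -3.89*2.54^i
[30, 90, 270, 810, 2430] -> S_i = 30*3^i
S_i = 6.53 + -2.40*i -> [6.53, 4.13, 1.73, -0.67, -3.07]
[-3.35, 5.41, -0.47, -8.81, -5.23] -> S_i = Random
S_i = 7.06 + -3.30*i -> [7.06, 3.76, 0.46, -2.84, -6.14]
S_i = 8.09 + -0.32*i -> [8.09, 7.77, 7.45, 7.13, 6.81]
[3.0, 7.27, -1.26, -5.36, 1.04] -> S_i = Random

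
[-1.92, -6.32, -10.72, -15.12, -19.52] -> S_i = -1.92 + -4.40*i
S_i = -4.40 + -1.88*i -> [-4.4, -6.28, -8.16, -10.04, -11.92]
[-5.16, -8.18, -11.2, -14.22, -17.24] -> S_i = -5.16 + -3.02*i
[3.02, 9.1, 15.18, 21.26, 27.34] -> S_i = 3.02 + 6.08*i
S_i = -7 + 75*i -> [-7, 68, 143, 218, 293]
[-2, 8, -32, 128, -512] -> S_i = -2*-4^i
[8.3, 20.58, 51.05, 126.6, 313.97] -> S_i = 8.30*2.48^i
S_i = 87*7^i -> [87, 609, 4263, 29841, 208887]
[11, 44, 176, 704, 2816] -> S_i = 11*4^i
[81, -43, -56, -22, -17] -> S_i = Random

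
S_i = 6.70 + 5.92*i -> [6.7, 12.62, 18.54, 24.46, 30.38]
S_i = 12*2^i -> [12, 24, 48, 96, 192]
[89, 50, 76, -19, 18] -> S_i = Random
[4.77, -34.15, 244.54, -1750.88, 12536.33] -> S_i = 4.77*(-7.16)^i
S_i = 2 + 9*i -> [2, 11, 20, 29, 38]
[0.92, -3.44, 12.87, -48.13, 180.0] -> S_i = 0.92*(-3.74)^i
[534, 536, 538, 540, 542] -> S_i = 534 + 2*i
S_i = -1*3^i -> [-1, -3, -9, -27, -81]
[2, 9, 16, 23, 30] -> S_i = 2 + 7*i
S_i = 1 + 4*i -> [1, 5, 9, 13, 17]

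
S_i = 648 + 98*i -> [648, 746, 844, 942, 1040]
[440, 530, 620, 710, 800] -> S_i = 440 + 90*i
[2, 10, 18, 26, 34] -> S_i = 2 + 8*i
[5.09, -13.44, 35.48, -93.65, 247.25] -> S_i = 5.09*(-2.64)^i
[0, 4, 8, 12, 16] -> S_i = 0 + 4*i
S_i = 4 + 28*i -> [4, 32, 60, 88, 116]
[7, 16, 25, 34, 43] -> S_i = 7 + 9*i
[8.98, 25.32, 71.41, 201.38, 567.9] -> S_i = 8.98*2.82^i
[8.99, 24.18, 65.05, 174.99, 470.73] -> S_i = 8.99*2.69^i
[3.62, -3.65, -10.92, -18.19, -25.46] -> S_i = 3.62 + -7.27*i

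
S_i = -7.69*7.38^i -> [-7.69, -56.75, -418.83, -3090.97, -22811.39]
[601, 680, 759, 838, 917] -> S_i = 601 + 79*i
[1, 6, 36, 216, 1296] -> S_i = 1*6^i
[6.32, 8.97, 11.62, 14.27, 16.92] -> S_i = 6.32 + 2.65*i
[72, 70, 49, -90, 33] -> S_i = Random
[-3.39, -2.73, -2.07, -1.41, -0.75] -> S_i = -3.39 + 0.66*i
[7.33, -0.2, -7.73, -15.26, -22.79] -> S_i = 7.33 + -7.53*i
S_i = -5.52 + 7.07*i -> [-5.52, 1.55, 8.62, 15.69, 22.76]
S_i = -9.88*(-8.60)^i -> [-9.88, 84.97, -730.72, 6284.23, -54044.41]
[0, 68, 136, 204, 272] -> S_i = 0 + 68*i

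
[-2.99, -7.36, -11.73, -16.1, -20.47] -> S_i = -2.99 + -4.37*i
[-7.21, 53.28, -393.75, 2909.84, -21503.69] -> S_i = -7.21*(-7.39)^i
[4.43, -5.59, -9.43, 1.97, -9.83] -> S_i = Random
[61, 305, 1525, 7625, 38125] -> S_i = 61*5^i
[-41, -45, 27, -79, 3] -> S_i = Random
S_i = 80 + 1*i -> [80, 81, 82, 83, 84]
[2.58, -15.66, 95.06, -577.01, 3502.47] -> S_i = 2.58*(-6.07)^i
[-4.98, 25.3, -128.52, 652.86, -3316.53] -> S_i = -4.98*(-5.08)^i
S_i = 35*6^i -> [35, 210, 1260, 7560, 45360]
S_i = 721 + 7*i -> [721, 728, 735, 742, 749]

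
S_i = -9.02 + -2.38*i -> [-9.02, -11.4, -13.78, -16.16, -18.54]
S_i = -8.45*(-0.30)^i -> [-8.45, 2.53, -0.76, 0.23, -0.07]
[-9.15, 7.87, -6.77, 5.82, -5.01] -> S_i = -9.15*(-0.86)^i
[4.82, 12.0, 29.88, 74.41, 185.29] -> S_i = 4.82*2.49^i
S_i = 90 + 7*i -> [90, 97, 104, 111, 118]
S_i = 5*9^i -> [5, 45, 405, 3645, 32805]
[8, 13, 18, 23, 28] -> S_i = 8 + 5*i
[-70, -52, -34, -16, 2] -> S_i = -70 + 18*i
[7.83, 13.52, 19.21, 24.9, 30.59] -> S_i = 7.83 + 5.69*i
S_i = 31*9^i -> [31, 279, 2511, 22599, 203391]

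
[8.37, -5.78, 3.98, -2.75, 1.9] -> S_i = 8.37*(-0.69)^i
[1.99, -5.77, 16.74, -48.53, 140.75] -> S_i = 1.99*(-2.90)^i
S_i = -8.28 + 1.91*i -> [-8.28, -6.37, -4.46, -2.55, -0.64]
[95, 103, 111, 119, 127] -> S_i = 95 + 8*i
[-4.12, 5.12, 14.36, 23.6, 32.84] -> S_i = -4.12 + 9.24*i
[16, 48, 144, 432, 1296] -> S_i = 16*3^i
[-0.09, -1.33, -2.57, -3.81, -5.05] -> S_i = -0.09 + -1.24*i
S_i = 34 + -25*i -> [34, 9, -16, -41, -66]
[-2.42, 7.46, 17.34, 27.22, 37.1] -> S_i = -2.42 + 9.88*i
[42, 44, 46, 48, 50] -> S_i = 42 + 2*i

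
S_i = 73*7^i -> [73, 511, 3577, 25039, 175273]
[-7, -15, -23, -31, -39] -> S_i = -7 + -8*i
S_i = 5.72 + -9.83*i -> [5.72, -4.11, -13.94, -23.77, -33.6]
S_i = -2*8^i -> [-2, -16, -128, -1024, -8192]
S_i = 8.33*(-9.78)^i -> [8.33, -81.47, 796.75, -7792.23, 76207.97]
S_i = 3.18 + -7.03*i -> [3.18, -3.85, -10.88, -17.91, -24.94]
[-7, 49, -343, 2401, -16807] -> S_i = -7*-7^i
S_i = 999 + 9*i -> [999, 1008, 1017, 1026, 1035]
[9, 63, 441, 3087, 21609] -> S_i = 9*7^i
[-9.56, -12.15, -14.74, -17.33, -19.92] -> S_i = -9.56 + -2.59*i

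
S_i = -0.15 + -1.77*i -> [-0.15, -1.92, -3.69, -5.46, -7.23]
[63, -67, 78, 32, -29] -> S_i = Random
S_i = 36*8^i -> [36, 288, 2304, 18432, 147456]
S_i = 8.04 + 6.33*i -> [8.04, 14.37, 20.7, 27.03, 33.36]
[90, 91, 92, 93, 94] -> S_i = 90 + 1*i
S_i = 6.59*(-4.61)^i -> [6.59, -30.38, 140.05, -645.64, 2976.39]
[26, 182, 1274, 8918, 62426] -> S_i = 26*7^i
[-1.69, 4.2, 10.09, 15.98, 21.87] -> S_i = -1.69 + 5.89*i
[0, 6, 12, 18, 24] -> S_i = 0 + 6*i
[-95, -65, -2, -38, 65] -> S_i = Random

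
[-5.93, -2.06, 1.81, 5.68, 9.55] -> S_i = -5.93 + 3.87*i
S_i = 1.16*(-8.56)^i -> [1.16, -9.93, 85.0, -727.58, 6228.06]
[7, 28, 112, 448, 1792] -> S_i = 7*4^i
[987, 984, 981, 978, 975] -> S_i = 987 + -3*i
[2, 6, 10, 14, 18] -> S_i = 2 + 4*i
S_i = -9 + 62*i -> [-9, 53, 115, 177, 239]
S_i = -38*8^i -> [-38, -304, -2432, -19456, -155648]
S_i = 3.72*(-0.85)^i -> [3.72, -3.16, 2.69, -2.28, 1.94]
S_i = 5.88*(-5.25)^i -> [5.88, -30.87, 162.07, -850.85, 4466.99]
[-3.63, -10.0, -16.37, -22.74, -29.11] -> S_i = -3.63 + -6.37*i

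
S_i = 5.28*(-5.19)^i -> [5.28, -27.4, 142.22, -738.14, 3830.92]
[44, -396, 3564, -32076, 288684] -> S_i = 44*-9^i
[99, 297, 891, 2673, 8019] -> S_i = 99*3^i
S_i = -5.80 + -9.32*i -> [-5.8, -15.12, -24.44, -33.76, -43.08]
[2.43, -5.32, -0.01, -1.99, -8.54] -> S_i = Random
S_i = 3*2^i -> [3, 6, 12, 24, 48]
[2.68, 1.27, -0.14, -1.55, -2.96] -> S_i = 2.68 + -1.41*i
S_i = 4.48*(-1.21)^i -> [4.48, -5.42, 6.56, -7.94, 9.6]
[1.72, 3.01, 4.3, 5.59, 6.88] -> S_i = 1.72 + 1.29*i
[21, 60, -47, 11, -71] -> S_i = Random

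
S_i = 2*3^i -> [2, 6, 18, 54, 162]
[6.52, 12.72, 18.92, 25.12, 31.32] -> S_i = 6.52 + 6.20*i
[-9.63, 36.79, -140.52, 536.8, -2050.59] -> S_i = -9.63*(-3.82)^i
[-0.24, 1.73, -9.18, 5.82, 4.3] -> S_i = Random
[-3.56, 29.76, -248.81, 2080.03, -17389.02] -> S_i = -3.56*(-8.36)^i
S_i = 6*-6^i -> [6, -36, 216, -1296, 7776]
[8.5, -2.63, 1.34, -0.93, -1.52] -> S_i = Random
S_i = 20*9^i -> [20, 180, 1620, 14580, 131220]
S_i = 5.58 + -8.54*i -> [5.58, -2.96, -11.5, -20.04, -28.58]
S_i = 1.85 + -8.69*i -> [1.85, -6.84, -15.53, -24.22, -32.91]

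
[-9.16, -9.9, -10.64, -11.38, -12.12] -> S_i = -9.16 + -0.74*i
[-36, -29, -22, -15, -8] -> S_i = -36 + 7*i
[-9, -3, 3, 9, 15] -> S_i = -9 + 6*i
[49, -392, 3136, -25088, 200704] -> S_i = 49*-8^i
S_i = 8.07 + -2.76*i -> [8.07, 5.31, 2.55, -0.21, -2.97]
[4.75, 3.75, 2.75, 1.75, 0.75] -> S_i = 4.75 + -1.00*i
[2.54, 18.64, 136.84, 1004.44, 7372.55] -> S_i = 2.54*7.34^i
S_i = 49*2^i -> [49, 98, 196, 392, 784]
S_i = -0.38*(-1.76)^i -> [-0.38, 0.67, -1.18, 2.07, -3.65]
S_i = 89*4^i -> [89, 356, 1424, 5696, 22784]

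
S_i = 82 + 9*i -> [82, 91, 100, 109, 118]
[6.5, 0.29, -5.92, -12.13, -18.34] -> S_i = 6.50 + -6.21*i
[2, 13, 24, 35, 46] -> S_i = 2 + 11*i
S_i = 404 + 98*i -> [404, 502, 600, 698, 796]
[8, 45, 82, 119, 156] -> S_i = 8 + 37*i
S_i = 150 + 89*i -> [150, 239, 328, 417, 506]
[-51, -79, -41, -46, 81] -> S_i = Random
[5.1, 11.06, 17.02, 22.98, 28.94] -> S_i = 5.10 + 5.96*i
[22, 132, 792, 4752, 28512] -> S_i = 22*6^i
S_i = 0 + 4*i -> [0, 4, 8, 12, 16]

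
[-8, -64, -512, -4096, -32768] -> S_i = -8*8^i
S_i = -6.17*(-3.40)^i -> [-6.17, 20.98, -71.33, 242.51, -824.52]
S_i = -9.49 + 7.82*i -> [-9.49, -1.67, 6.15, 13.97, 21.79]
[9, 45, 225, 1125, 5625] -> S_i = 9*5^i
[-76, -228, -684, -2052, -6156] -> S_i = -76*3^i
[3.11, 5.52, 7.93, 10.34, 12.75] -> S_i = 3.11 + 2.41*i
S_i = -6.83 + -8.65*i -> [-6.83, -15.48, -24.13, -32.78, -41.43]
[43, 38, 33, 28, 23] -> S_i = 43 + -5*i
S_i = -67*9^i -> [-67, -603, -5427, -48843, -439587]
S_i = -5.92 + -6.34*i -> [-5.92, -12.26, -18.6, -24.94, -31.28]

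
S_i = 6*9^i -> [6, 54, 486, 4374, 39366]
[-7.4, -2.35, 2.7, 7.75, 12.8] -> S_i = -7.40 + 5.05*i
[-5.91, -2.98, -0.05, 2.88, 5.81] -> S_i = -5.91 + 2.93*i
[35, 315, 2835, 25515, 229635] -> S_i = 35*9^i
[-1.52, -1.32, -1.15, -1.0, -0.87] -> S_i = -1.52*0.87^i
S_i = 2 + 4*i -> [2, 6, 10, 14, 18]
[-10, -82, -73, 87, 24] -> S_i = Random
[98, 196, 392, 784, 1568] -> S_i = 98*2^i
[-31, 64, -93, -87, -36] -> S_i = Random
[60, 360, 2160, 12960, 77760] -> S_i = 60*6^i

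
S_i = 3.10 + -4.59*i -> [3.1, -1.49, -6.08, -10.67, -15.26]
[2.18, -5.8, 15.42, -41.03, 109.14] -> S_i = 2.18*(-2.66)^i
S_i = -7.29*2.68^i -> [-7.29, -19.54, -52.36, -140.32, -376.07]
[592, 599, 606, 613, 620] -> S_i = 592 + 7*i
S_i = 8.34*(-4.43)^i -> [8.34, -36.95, 163.67, -725.07, 3212.04]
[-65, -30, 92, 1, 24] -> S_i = Random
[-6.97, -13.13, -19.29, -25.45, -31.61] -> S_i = -6.97 + -6.16*i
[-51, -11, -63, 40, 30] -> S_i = Random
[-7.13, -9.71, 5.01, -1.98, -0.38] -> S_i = Random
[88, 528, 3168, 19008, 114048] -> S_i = 88*6^i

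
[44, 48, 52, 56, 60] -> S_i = 44 + 4*i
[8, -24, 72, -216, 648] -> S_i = 8*-3^i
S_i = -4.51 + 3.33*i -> [-4.51, -1.18, 2.15, 5.48, 8.81]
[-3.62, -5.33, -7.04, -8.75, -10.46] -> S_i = -3.62 + -1.71*i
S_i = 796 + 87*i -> [796, 883, 970, 1057, 1144]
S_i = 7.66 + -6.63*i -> [7.66, 1.03, -5.6, -12.23, -18.86]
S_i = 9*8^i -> [9, 72, 576, 4608, 36864]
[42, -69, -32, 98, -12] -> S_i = Random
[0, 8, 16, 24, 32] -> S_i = 0 + 8*i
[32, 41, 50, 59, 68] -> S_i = 32 + 9*i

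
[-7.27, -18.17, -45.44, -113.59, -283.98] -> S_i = -7.27*2.50^i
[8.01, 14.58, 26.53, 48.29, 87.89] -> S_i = 8.01*1.82^i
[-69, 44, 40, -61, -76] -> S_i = Random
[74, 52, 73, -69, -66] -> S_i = Random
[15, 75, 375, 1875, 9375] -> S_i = 15*5^i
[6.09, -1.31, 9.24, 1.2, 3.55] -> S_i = Random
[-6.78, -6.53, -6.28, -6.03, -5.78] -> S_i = -6.78 + 0.25*i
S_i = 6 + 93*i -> [6, 99, 192, 285, 378]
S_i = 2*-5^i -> [2, -10, 50, -250, 1250]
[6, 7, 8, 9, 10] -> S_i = 6 + 1*i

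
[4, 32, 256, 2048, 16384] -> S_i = 4*8^i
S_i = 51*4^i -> [51, 204, 816, 3264, 13056]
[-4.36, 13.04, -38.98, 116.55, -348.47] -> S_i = -4.36*(-2.99)^i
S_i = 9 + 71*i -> [9, 80, 151, 222, 293]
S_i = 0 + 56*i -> [0, 56, 112, 168, 224]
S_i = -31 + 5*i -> [-31, -26, -21, -16, -11]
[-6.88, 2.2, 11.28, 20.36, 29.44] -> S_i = -6.88 + 9.08*i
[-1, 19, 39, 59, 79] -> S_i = -1 + 20*i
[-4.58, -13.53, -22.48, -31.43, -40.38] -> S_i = -4.58 + -8.95*i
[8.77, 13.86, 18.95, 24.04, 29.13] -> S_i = 8.77 + 5.09*i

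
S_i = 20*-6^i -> [20, -120, 720, -4320, 25920]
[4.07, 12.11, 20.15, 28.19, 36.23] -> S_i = 4.07 + 8.04*i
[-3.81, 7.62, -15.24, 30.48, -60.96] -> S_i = -3.81*(-2.00)^i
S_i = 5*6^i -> [5, 30, 180, 1080, 6480]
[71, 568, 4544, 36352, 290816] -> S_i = 71*8^i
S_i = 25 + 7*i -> [25, 32, 39, 46, 53]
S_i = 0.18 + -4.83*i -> [0.18, -4.65, -9.48, -14.31, -19.14]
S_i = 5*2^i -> [5, 10, 20, 40, 80]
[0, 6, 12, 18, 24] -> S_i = 0 + 6*i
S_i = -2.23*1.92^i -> [-2.23, -4.28, -8.22, -15.78, -30.3]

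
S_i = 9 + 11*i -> [9, 20, 31, 42, 53]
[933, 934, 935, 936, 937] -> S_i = 933 + 1*i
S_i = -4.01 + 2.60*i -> [-4.01, -1.41, 1.19, 3.79, 6.39]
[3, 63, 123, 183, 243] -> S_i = 3 + 60*i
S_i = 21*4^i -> [21, 84, 336, 1344, 5376]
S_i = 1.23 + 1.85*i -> [1.23, 3.08, 4.93, 6.78, 8.63]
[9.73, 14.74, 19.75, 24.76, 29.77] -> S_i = 9.73 + 5.01*i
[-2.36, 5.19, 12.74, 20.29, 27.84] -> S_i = -2.36 + 7.55*i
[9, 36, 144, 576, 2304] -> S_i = 9*4^i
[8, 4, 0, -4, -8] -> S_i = 8 + -4*i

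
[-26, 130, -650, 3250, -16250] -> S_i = -26*-5^i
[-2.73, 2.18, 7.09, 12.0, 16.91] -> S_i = -2.73 + 4.91*i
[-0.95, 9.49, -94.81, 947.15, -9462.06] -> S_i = -0.95*(-9.99)^i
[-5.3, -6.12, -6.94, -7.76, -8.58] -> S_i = -5.30 + -0.82*i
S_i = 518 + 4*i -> [518, 522, 526, 530, 534]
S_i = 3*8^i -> [3, 24, 192, 1536, 12288]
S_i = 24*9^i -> [24, 216, 1944, 17496, 157464]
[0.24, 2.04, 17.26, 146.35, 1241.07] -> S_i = 0.24*8.48^i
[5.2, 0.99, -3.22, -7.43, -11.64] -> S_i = 5.20 + -4.21*i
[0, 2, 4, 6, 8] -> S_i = 0 + 2*i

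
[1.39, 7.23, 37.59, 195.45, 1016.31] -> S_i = 1.39*5.20^i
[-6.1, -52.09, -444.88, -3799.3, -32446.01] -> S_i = -6.10*8.54^i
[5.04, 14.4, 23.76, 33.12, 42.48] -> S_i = 5.04 + 9.36*i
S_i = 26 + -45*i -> [26, -19, -64, -109, -154]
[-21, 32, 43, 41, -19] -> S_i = Random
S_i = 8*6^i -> [8, 48, 288, 1728, 10368]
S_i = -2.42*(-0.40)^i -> [-2.42, 0.97, -0.39, 0.15, -0.06]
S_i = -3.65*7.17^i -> [-3.65, -26.17, -187.64, -1345.4, -9646.49]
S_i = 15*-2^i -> [15, -30, 60, -120, 240]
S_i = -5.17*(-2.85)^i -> [-5.17, 14.73, -41.99, 119.68, -341.09]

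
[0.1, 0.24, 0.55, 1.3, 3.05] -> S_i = 0.10*2.35^i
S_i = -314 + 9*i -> [-314, -305, -296, -287, -278]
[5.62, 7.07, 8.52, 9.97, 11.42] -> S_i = 5.62 + 1.45*i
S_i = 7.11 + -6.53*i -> [7.11, 0.58, -5.95, -12.48, -19.01]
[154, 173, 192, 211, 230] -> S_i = 154 + 19*i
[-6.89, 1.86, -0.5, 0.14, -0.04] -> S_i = -6.89*(-0.27)^i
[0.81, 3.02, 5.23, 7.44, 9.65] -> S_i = 0.81 + 2.21*i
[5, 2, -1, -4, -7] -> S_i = 5 + -3*i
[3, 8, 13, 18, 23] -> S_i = 3 + 5*i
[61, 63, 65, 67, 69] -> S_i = 61 + 2*i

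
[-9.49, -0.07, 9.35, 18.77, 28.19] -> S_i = -9.49 + 9.42*i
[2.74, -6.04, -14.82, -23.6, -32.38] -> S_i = 2.74 + -8.78*i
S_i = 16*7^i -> [16, 112, 784, 5488, 38416]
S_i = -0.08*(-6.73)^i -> [-0.08, 0.54, -3.62, 24.39, -164.12]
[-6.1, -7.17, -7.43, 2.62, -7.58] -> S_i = Random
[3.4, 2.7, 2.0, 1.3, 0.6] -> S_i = 3.40 + -0.70*i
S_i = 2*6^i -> [2, 12, 72, 432, 2592]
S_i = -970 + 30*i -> [-970, -940, -910, -880, -850]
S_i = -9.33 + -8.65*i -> [-9.33, -17.98, -26.63, -35.28, -43.93]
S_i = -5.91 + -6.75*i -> [-5.91, -12.66, -19.41, -26.16, -32.91]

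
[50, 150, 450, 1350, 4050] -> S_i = 50*3^i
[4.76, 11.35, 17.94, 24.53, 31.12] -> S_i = 4.76 + 6.59*i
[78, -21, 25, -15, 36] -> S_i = Random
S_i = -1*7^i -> [-1, -7, -49, -343, -2401]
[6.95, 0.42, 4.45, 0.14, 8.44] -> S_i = Random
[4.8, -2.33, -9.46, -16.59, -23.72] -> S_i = 4.80 + -7.13*i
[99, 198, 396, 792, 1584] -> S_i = 99*2^i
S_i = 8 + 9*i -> [8, 17, 26, 35, 44]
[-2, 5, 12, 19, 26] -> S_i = -2 + 7*i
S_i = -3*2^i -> [-3, -6, -12, -24, -48]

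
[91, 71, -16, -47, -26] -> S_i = Random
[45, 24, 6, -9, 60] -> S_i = Random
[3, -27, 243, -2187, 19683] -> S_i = 3*-9^i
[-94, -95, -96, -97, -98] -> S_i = -94 + -1*i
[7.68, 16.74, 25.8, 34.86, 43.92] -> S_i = 7.68 + 9.06*i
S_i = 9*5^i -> [9, 45, 225, 1125, 5625]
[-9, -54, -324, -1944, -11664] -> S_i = -9*6^i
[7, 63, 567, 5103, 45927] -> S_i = 7*9^i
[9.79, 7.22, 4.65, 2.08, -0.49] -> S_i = 9.79 + -2.57*i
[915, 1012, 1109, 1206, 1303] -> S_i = 915 + 97*i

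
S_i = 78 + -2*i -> [78, 76, 74, 72, 70]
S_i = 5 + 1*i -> [5, 6, 7, 8, 9]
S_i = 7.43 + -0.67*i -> [7.43, 6.76, 6.09, 5.42, 4.75]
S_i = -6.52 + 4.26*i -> [-6.52, -2.26, 2.0, 6.26, 10.52]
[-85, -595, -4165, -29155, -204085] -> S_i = -85*7^i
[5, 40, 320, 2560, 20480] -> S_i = 5*8^i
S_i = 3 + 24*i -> [3, 27, 51, 75, 99]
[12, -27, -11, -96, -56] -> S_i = Random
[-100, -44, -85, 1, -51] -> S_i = Random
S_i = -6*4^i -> [-6, -24, -96, -384, -1536]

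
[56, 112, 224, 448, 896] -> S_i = 56*2^i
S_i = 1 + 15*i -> [1, 16, 31, 46, 61]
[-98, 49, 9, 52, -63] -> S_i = Random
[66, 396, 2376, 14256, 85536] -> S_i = 66*6^i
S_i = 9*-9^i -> [9, -81, 729, -6561, 59049]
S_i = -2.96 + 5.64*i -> [-2.96, 2.68, 8.32, 13.96, 19.6]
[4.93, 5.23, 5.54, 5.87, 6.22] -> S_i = 4.93*1.06^i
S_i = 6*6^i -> [6, 36, 216, 1296, 7776]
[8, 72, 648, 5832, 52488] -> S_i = 8*9^i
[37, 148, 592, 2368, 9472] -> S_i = 37*4^i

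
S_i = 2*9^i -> [2, 18, 162, 1458, 13122]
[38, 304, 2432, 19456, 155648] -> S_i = 38*8^i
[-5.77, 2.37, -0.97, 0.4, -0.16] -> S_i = -5.77*(-0.41)^i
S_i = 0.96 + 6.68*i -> [0.96, 7.64, 14.32, 21.0, 27.68]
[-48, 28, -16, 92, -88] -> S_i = Random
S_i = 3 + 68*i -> [3, 71, 139, 207, 275]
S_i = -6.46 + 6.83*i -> [-6.46, 0.37, 7.2, 14.03, 20.86]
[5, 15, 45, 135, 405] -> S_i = 5*3^i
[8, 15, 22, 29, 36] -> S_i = 8 + 7*i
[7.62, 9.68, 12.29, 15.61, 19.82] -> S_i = 7.62*1.27^i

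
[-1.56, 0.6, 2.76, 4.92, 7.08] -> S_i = -1.56 + 2.16*i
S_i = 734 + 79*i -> [734, 813, 892, 971, 1050]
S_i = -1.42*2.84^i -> [-1.42, -4.03, -11.45, -32.53, -92.38]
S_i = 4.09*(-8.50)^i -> [4.09, -34.76, 295.5, -2511.77, 21350.06]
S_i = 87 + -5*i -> [87, 82, 77, 72, 67]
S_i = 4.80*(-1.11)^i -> [4.8, -5.33, 5.91, -6.56, 7.29]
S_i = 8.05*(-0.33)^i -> [8.05, -2.66, 0.88, -0.29, 0.1]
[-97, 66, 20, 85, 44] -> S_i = Random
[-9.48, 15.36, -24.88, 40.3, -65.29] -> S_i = -9.48*(-1.62)^i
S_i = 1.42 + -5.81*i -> [1.42, -4.39, -10.2, -16.01, -21.82]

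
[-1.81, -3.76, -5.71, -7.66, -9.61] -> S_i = -1.81 + -1.95*i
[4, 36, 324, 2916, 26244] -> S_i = 4*9^i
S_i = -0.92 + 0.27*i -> [-0.92, -0.65, -0.38, -0.11, 0.16]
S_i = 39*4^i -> [39, 156, 624, 2496, 9984]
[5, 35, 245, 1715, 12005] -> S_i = 5*7^i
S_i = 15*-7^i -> [15, -105, 735, -5145, 36015]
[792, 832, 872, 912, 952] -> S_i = 792 + 40*i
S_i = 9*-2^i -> [9, -18, 36, -72, 144]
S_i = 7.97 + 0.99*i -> [7.97, 8.96, 9.95, 10.94, 11.93]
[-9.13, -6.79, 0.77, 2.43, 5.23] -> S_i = Random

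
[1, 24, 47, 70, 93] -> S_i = 1 + 23*i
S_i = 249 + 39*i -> [249, 288, 327, 366, 405]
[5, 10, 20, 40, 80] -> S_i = 5*2^i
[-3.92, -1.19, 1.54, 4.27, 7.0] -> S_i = -3.92 + 2.73*i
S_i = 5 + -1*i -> [5, 4, 3, 2, 1]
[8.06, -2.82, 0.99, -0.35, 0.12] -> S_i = 8.06*(-0.35)^i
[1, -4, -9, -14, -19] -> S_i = 1 + -5*i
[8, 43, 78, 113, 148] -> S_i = 8 + 35*i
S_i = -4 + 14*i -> [-4, 10, 24, 38, 52]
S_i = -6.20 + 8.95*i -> [-6.2, 2.75, 11.7, 20.65, 29.6]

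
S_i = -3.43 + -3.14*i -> [-3.43, -6.57, -9.71, -12.85, -15.99]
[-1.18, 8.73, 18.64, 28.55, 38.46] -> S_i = -1.18 + 9.91*i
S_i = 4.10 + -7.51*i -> [4.1, -3.41, -10.92, -18.43, -25.94]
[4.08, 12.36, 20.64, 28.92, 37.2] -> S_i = 4.08 + 8.28*i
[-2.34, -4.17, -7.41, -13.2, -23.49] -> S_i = -2.34*1.78^i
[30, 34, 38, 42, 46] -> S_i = 30 + 4*i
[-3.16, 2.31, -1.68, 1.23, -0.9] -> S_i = -3.16*(-0.73)^i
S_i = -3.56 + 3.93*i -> [-3.56, 0.37, 4.3, 8.23, 12.16]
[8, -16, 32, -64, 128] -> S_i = 8*-2^i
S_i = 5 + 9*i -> [5, 14, 23, 32, 41]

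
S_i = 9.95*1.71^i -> [9.95, 17.01, 29.09, 49.75, 85.08]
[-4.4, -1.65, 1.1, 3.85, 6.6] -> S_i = -4.40 + 2.75*i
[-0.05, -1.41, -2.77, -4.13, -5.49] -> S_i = -0.05 + -1.36*i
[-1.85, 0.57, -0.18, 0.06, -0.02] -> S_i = -1.85*(-0.31)^i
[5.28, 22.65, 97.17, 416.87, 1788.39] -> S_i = 5.28*4.29^i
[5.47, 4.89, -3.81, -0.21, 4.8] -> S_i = Random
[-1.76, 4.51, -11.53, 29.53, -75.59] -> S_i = -1.76*(-2.56)^i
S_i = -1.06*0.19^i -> [-1.06, -0.2, -0.04, -0.01, -0.0]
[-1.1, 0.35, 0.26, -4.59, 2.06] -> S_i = Random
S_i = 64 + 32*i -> [64, 96, 128, 160, 192]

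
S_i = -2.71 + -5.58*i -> [-2.71, -8.29, -13.87, -19.45, -25.03]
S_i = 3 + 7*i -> [3, 10, 17, 24, 31]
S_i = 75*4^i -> [75, 300, 1200, 4800, 19200]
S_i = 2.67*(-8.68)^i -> [2.67, -23.18, 201.16, -1746.11, 15156.19]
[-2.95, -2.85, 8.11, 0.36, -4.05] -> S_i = Random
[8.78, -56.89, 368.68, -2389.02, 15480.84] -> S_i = 8.78*(-6.48)^i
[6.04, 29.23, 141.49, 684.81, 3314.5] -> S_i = 6.04*4.84^i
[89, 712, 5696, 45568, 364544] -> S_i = 89*8^i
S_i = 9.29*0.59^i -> [9.29, 5.48, 3.23, 1.91, 1.13]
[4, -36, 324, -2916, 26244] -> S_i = 4*-9^i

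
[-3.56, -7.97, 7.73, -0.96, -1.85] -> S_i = Random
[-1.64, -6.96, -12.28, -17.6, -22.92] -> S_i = -1.64 + -5.32*i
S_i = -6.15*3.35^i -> [-6.15, -20.6, -69.02, -231.21, -774.56]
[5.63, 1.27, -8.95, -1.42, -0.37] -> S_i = Random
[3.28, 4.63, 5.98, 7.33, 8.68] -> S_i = 3.28 + 1.35*i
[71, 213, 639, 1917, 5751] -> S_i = 71*3^i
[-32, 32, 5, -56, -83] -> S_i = Random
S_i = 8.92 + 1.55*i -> [8.92, 10.47, 12.02, 13.57, 15.12]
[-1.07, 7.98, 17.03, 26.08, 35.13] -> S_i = -1.07 + 9.05*i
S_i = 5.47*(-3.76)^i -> [5.47, -20.57, 77.33, -290.77, 1093.3]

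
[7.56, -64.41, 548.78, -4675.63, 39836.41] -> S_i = 7.56*(-8.52)^i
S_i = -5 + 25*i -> [-5, 20, 45, 70, 95]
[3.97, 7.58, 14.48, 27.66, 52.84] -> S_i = 3.97*1.91^i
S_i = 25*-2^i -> [25, -50, 100, -200, 400]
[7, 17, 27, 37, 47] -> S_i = 7 + 10*i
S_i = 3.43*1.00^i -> [3.43, 3.43, 3.43, 3.43, 3.43]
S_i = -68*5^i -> [-68, -340, -1700, -8500, -42500]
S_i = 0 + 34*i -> [0, 34, 68, 102, 136]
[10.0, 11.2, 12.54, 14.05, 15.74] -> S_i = 10.00*1.12^i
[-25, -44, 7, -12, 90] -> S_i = Random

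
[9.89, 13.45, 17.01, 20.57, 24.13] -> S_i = 9.89 + 3.56*i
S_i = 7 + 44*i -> [7, 51, 95, 139, 183]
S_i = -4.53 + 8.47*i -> [-4.53, 3.94, 12.41, 20.88, 29.35]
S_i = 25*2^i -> [25, 50, 100, 200, 400]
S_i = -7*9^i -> [-7, -63, -567, -5103, -45927]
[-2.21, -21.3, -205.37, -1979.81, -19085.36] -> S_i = -2.21*9.64^i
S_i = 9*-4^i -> [9, -36, 144, -576, 2304]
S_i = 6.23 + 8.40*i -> [6.23, 14.63, 23.03, 31.43, 39.83]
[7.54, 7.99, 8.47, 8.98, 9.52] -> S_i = 7.54*1.06^i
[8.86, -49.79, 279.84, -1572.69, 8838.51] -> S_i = 8.86*(-5.62)^i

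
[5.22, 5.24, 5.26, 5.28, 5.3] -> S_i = 5.22 + 0.02*i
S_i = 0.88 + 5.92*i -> [0.88, 6.8, 12.72, 18.64, 24.56]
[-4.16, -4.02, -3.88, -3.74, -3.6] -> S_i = -4.16 + 0.14*i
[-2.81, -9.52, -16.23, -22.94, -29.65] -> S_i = -2.81 + -6.71*i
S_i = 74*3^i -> [74, 222, 666, 1998, 5994]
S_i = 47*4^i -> [47, 188, 752, 3008, 12032]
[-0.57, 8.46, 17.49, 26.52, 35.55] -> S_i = -0.57 + 9.03*i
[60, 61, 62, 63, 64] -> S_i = 60 + 1*i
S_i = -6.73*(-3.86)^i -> [-6.73, 25.98, -100.27, 387.06, -1494.05]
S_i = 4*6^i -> [4, 24, 144, 864, 5184]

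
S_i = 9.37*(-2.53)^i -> [9.37, -23.71, 59.98, -151.74, 383.9]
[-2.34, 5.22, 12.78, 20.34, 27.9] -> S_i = -2.34 + 7.56*i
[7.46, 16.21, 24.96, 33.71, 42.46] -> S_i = 7.46 + 8.75*i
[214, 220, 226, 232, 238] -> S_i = 214 + 6*i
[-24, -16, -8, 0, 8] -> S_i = -24 + 8*i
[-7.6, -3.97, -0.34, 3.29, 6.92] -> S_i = -7.60 + 3.63*i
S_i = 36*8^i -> [36, 288, 2304, 18432, 147456]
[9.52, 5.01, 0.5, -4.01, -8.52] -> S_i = 9.52 + -4.51*i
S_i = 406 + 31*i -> [406, 437, 468, 499, 530]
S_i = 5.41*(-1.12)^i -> [5.41, -6.06, 6.79, -7.6, 8.51]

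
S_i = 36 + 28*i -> [36, 64, 92, 120, 148]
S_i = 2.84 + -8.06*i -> [2.84, -5.22, -13.28, -21.34, -29.4]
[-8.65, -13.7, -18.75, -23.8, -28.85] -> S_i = -8.65 + -5.05*i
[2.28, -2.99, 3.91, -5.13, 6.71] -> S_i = 2.28*(-1.31)^i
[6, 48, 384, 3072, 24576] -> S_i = 6*8^i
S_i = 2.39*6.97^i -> [2.39, 16.66, 116.11, 809.28, 5640.65]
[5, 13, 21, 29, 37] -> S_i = 5 + 8*i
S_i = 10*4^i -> [10, 40, 160, 640, 2560]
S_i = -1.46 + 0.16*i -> [-1.46, -1.3, -1.14, -0.98, -0.82]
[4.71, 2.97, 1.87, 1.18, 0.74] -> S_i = 4.71*0.63^i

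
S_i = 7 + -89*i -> [7, -82, -171, -260, -349]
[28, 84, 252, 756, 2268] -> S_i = 28*3^i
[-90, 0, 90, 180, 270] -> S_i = -90 + 90*i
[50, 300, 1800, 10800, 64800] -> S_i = 50*6^i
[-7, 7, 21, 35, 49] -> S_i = -7 + 14*i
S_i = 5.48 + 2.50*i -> [5.48, 7.98, 10.48, 12.98, 15.48]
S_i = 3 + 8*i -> [3, 11, 19, 27, 35]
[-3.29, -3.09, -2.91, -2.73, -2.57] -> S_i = -3.29*0.94^i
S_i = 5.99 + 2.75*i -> [5.99, 8.74, 11.49, 14.24, 16.99]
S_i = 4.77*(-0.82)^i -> [4.77, -3.91, 3.21, -2.63, 2.16]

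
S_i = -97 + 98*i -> [-97, 1, 99, 197, 295]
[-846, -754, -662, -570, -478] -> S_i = -846 + 92*i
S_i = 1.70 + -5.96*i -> [1.7, -4.26, -10.22, -16.18, -22.14]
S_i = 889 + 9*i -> [889, 898, 907, 916, 925]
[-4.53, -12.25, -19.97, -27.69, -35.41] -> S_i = -4.53 + -7.72*i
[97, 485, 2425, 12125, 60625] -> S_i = 97*5^i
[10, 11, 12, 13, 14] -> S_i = 10 + 1*i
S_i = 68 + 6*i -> [68, 74, 80, 86, 92]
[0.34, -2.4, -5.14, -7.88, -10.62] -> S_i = 0.34 + -2.74*i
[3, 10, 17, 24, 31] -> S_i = 3 + 7*i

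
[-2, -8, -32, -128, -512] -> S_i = -2*4^i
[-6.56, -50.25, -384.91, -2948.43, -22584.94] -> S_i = -6.56*7.66^i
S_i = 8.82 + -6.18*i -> [8.82, 2.64, -3.54, -9.72, -15.9]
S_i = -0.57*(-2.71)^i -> [-0.57, 1.54, -4.19, 11.34, -30.74]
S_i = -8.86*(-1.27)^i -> [-8.86, 11.25, -14.29, 18.15, -23.05]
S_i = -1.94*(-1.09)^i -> [-1.94, 2.11, -2.3, 2.51, -2.74]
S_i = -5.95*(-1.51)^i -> [-5.95, 8.98, -13.57, 20.49, -30.93]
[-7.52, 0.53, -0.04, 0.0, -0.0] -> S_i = -7.52*(-0.07)^i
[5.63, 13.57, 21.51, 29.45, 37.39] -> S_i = 5.63 + 7.94*i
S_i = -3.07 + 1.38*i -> [-3.07, -1.69, -0.31, 1.07, 2.45]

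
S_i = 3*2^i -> [3, 6, 12, 24, 48]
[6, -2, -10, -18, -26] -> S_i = 6 + -8*i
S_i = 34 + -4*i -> [34, 30, 26, 22, 18]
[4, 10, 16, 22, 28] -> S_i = 4 + 6*i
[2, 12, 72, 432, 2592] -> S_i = 2*6^i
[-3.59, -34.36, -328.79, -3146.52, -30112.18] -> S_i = -3.59*9.57^i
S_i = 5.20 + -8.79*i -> [5.2, -3.59, -12.38, -21.17, -29.96]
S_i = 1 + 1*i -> [1, 2, 3, 4, 5]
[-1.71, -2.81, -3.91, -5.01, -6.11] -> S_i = -1.71 + -1.10*i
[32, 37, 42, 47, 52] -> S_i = 32 + 5*i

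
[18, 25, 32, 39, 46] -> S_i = 18 + 7*i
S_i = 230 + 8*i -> [230, 238, 246, 254, 262]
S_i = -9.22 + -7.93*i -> [-9.22, -17.15, -25.08, -33.01, -40.94]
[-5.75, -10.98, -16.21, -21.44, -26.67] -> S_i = -5.75 + -5.23*i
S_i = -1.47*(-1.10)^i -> [-1.47, 1.62, -1.78, 1.96, -2.15]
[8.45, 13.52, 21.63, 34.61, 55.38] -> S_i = 8.45*1.60^i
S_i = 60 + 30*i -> [60, 90, 120, 150, 180]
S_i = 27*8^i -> [27, 216, 1728, 13824, 110592]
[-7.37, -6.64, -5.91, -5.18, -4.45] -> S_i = -7.37 + 0.73*i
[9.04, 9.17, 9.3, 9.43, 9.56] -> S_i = 9.04 + 0.13*i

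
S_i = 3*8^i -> [3, 24, 192, 1536, 12288]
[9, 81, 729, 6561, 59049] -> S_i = 9*9^i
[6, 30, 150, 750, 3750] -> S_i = 6*5^i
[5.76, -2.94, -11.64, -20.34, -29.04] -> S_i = 5.76 + -8.70*i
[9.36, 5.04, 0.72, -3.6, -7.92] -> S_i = 9.36 + -4.32*i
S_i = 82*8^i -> [82, 656, 5248, 41984, 335872]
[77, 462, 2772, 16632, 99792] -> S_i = 77*6^i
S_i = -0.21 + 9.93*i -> [-0.21, 9.72, 19.65, 29.58, 39.51]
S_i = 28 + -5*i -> [28, 23, 18, 13, 8]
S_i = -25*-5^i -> [-25, 125, -625, 3125, -15625]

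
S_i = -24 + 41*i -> [-24, 17, 58, 99, 140]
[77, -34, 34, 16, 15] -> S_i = Random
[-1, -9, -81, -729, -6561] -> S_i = -1*9^i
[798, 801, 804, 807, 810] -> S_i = 798 + 3*i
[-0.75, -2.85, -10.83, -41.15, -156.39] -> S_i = -0.75*3.80^i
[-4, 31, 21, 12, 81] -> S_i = Random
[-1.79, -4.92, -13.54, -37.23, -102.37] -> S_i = -1.79*2.75^i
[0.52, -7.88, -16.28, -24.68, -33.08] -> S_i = 0.52 + -8.40*i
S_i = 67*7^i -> [67, 469, 3283, 22981, 160867]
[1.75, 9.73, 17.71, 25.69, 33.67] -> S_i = 1.75 + 7.98*i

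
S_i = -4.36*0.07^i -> [-4.36, -0.31, -0.02, -0.0, -0.0]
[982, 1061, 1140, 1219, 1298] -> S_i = 982 + 79*i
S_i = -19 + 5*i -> [-19, -14, -9, -4, 1]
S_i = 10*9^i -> [10, 90, 810, 7290, 65610]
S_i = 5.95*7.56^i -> [5.95, 44.98, 340.06, 2570.88, 19435.88]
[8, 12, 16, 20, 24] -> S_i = 8 + 4*i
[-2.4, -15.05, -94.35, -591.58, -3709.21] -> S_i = -2.40*6.27^i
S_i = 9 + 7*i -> [9, 16, 23, 30, 37]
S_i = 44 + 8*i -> [44, 52, 60, 68, 76]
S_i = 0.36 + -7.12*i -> [0.36, -6.76, -13.88, -21.0, -28.12]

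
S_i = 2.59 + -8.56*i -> [2.59, -5.97, -14.53, -23.09, -31.65]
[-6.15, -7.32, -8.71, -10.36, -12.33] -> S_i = -6.15*1.19^i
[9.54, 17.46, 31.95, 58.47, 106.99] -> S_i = 9.54*1.83^i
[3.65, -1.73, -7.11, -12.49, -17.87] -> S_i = 3.65 + -5.38*i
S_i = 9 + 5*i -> [9, 14, 19, 24, 29]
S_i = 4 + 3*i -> [4, 7, 10, 13, 16]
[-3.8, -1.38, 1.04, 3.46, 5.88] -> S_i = -3.80 + 2.42*i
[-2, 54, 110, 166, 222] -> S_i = -2 + 56*i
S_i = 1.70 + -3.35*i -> [1.7, -1.65, -5.0, -8.35, -11.7]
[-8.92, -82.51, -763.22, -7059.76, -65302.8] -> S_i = -8.92*9.25^i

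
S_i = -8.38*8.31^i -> [-8.38, -69.64, -578.69, -4808.91, -39962.08]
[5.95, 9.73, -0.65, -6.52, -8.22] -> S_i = Random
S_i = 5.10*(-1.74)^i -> [5.1, -8.87, 15.44, -26.87, 46.75]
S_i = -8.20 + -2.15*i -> [-8.2, -10.35, -12.5, -14.65, -16.8]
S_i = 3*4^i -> [3, 12, 48, 192, 768]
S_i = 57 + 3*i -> [57, 60, 63, 66, 69]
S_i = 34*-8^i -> [34, -272, 2176, -17408, 139264]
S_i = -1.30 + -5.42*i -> [-1.3, -6.72, -12.14, -17.56, -22.98]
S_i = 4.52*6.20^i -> [4.52, 28.02, 173.75, 1077.24, 6678.9]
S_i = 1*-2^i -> [1, -2, 4, -8, 16]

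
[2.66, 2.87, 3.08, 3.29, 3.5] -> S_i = 2.66 + 0.21*i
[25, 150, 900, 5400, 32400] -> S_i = 25*6^i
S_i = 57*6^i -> [57, 342, 2052, 12312, 73872]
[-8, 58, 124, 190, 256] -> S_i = -8 + 66*i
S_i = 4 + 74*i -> [4, 78, 152, 226, 300]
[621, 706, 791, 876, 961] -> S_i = 621 + 85*i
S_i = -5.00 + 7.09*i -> [-5.0, 2.09, 9.18, 16.27, 23.36]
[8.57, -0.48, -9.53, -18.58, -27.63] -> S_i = 8.57 + -9.05*i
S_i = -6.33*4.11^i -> [-6.33, -26.02, -106.93, -439.47, -1806.22]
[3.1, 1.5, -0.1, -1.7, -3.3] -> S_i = 3.10 + -1.60*i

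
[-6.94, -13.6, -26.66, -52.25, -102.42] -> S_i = -6.94*1.96^i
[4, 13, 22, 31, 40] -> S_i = 4 + 9*i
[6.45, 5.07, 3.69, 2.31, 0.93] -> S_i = 6.45 + -1.38*i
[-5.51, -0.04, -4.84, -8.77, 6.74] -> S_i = Random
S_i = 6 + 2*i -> [6, 8, 10, 12, 14]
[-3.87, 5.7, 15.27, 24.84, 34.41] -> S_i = -3.87 + 9.57*i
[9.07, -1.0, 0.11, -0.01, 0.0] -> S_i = 9.07*(-0.11)^i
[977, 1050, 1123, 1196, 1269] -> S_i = 977 + 73*i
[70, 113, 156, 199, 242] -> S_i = 70 + 43*i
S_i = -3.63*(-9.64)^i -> [-3.63, 34.99, -337.33, 3251.9, -31348.36]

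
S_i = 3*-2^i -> [3, -6, 12, -24, 48]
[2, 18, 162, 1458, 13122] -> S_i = 2*9^i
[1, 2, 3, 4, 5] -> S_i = 1 + 1*i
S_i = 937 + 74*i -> [937, 1011, 1085, 1159, 1233]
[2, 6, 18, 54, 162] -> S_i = 2*3^i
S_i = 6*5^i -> [6, 30, 150, 750, 3750]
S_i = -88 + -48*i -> [-88, -136, -184, -232, -280]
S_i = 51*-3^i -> [51, -153, 459, -1377, 4131]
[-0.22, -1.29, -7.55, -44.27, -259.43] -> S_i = -0.22*5.86^i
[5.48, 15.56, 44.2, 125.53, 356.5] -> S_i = 5.48*2.84^i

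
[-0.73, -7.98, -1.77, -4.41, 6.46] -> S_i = Random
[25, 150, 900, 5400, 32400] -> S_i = 25*6^i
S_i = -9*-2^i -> [-9, 18, -36, 72, -144]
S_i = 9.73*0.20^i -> [9.73, 1.95, 0.39, 0.08, 0.02]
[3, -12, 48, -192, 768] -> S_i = 3*-4^i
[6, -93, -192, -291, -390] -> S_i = 6 + -99*i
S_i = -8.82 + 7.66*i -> [-8.82, -1.16, 6.5, 14.16, 21.82]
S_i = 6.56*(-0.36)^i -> [6.56, -2.36, 0.85, -0.31, 0.11]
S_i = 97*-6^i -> [97, -582, 3492, -20952, 125712]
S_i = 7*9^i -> [7, 63, 567, 5103, 45927]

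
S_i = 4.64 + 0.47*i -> [4.64, 5.11, 5.58, 6.05, 6.52]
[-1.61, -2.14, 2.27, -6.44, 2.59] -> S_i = Random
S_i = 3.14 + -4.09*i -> [3.14, -0.95, -5.04, -9.13, -13.22]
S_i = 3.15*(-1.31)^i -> [3.15, -4.13, 5.41, -7.08, 9.28]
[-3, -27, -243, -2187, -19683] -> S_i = -3*9^i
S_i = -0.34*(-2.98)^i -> [-0.34, 1.01, -3.02, 9.0, -26.81]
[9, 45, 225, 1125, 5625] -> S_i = 9*5^i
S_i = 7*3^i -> [7, 21, 63, 189, 567]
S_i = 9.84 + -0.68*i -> [9.84, 9.16, 8.48, 7.8, 7.12]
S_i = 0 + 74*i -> [0, 74, 148, 222, 296]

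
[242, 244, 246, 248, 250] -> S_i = 242 + 2*i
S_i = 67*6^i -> [67, 402, 2412, 14472, 86832]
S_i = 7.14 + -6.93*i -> [7.14, 0.21, -6.72, -13.65, -20.58]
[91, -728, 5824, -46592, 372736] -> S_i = 91*-8^i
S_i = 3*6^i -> [3, 18, 108, 648, 3888]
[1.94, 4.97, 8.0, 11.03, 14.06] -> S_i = 1.94 + 3.03*i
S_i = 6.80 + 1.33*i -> [6.8, 8.13, 9.46, 10.79, 12.12]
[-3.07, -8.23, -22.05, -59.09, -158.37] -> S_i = -3.07*2.68^i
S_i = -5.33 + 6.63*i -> [-5.33, 1.3, 7.93, 14.56, 21.19]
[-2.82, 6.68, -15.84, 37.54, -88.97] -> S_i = -2.82*(-2.37)^i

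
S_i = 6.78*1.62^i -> [6.78, 10.98, 17.79, 28.83, 46.7]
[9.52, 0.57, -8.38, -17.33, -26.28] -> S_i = 9.52 + -8.95*i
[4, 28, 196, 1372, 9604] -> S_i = 4*7^i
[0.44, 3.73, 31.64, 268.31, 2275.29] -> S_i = 0.44*8.48^i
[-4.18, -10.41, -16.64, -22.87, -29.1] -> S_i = -4.18 + -6.23*i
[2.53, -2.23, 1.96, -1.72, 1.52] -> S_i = 2.53*(-0.88)^i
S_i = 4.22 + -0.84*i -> [4.22, 3.38, 2.54, 1.7, 0.86]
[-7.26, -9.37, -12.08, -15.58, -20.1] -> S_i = -7.26*1.29^i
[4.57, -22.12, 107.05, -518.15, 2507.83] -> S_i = 4.57*(-4.84)^i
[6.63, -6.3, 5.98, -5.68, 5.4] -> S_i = 6.63*(-0.95)^i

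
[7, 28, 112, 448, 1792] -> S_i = 7*4^i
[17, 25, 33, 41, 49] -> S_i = 17 + 8*i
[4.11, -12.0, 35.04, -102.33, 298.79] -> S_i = 4.11*(-2.92)^i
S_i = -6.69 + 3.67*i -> [-6.69, -3.02, 0.65, 4.32, 7.99]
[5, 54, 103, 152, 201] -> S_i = 5 + 49*i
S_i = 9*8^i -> [9, 72, 576, 4608, 36864]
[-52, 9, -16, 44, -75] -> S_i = Random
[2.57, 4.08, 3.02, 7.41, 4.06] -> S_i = Random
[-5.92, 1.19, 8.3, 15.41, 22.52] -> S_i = -5.92 + 7.11*i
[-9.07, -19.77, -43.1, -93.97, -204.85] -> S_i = -9.07*2.18^i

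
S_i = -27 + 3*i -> [-27, -24, -21, -18, -15]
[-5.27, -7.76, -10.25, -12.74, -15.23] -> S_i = -5.27 + -2.49*i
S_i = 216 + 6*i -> [216, 222, 228, 234, 240]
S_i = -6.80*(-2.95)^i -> [-6.8, 20.06, -59.18, 174.57, -514.99]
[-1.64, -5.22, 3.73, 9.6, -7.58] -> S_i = Random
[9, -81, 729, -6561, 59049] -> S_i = 9*-9^i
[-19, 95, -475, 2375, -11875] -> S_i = -19*-5^i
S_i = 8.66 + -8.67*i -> [8.66, -0.01, -8.68, -17.35, -26.02]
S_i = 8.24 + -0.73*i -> [8.24, 7.51, 6.78, 6.05, 5.32]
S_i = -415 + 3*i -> [-415, -412, -409, -406, -403]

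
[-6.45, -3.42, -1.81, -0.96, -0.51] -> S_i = -6.45*0.53^i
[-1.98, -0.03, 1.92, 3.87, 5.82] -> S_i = -1.98 + 1.95*i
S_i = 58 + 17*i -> [58, 75, 92, 109, 126]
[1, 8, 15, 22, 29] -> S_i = 1 + 7*i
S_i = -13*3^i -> [-13, -39, -117, -351, -1053]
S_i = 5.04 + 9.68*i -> [5.04, 14.72, 24.4, 34.08, 43.76]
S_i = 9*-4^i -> [9, -36, 144, -576, 2304]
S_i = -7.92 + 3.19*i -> [-7.92, -4.73, -1.54, 1.65, 4.84]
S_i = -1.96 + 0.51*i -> [-1.96, -1.45, -0.94, -0.43, 0.08]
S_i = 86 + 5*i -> [86, 91, 96, 101, 106]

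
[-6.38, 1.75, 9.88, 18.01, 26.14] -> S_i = -6.38 + 8.13*i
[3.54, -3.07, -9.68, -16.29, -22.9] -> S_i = 3.54 + -6.61*i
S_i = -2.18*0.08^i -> [-2.18, -0.17, -0.01, -0.0, -0.0]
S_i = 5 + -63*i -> [5, -58, -121, -184, -247]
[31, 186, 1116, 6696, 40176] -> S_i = 31*6^i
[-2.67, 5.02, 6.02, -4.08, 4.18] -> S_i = Random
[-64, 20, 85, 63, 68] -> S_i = Random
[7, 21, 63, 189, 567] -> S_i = 7*3^i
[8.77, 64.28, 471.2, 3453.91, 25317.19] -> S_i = 8.77*7.33^i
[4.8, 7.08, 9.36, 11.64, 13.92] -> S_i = 4.80 + 2.28*i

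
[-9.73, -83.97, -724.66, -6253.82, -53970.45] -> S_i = -9.73*8.63^i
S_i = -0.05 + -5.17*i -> [-0.05, -5.22, -10.39, -15.56, -20.73]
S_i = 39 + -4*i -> [39, 35, 31, 27, 23]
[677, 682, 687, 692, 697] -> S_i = 677 + 5*i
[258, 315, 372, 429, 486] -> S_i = 258 + 57*i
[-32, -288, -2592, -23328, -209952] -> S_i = -32*9^i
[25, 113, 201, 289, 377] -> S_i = 25 + 88*i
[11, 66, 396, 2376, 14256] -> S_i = 11*6^i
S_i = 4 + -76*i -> [4, -72, -148, -224, -300]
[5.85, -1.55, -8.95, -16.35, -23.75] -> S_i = 5.85 + -7.40*i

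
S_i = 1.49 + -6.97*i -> [1.49, -5.48, -12.45, -19.42, -26.39]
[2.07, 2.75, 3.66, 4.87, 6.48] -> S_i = 2.07*1.33^i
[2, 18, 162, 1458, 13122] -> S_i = 2*9^i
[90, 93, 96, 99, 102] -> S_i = 90 + 3*i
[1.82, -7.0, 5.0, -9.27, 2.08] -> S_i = Random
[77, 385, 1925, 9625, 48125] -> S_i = 77*5^i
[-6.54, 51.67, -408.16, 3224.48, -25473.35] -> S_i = -6.54*(-7.90)^i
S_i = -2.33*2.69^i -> [-2.33, -6.27, -16.86, -45.35, -122.0]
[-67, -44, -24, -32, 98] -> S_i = Random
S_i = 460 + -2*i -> [460, 458, 456, 454, 452]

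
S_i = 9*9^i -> [9, 81, 729, 6561, 59049]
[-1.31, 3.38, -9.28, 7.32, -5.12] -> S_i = Random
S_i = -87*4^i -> [-87, -348, -1392, -5568, -22272]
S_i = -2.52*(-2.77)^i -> [-2.52, 6.98, -19.34, 53.56, -148.36]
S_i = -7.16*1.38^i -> [-7.16, -9.88, -13.64, -18.82, -25.97]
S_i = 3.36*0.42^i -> [3.36, 1.41, 0.59, 0.25, 0.1]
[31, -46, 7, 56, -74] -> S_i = Random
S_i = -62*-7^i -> [-62, 434, -3038, 21266, -148862]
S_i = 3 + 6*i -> [3, 9, 15, 21, 27]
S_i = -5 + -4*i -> [-5, -9, -13, -17, -21]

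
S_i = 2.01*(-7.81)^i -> [2.01, -15.7, 122.6, -957.52, 7478.25]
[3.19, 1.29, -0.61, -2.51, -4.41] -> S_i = 3.19 + -1.90*i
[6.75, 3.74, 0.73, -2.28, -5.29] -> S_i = 6.75 + -3.01*i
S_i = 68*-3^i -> [68, -204, 612, -1836, 5508]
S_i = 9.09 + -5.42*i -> [9.09, 3.67, -1.75, -7.17, -12.59]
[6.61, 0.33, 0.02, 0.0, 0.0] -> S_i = 6.61*0.05^i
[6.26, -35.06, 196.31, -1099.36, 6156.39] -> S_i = 6.26*(-5.60)^i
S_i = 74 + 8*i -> [74, 82, 90, 98, 106]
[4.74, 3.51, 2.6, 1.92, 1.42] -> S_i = 4.74*0.74^i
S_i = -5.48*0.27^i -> [-5.48, -1.48, -0.4, -0.11, -0.03]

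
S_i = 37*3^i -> [37, 111, 333, 999, 2997]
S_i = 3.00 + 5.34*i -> [3.0, 8.34, 13.68, 19.02, 24.36]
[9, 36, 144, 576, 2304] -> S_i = 9*4^i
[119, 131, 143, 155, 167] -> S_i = 119 + 12*i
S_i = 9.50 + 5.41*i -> [9.5, 14.91, 20.32, 25.73, 31.14]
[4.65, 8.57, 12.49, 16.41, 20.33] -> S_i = 4.65 + 3.92*i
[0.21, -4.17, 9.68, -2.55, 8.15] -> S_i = Random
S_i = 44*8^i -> [44, 352, 2816, 22528, 180224]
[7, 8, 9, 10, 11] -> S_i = 7 + 1*i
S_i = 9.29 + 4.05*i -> [9.29, 13.34, 17.39, 21.44, 25.49]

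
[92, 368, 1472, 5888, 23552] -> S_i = 92*4^i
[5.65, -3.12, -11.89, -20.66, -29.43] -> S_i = 5.65 + -8.77*i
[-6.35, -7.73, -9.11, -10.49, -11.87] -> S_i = -6.35 + -1.38*i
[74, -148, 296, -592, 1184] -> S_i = 74*-2^i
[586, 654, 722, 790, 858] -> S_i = 586 + 68*i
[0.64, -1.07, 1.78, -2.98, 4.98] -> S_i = 0.64*(-1.67)^i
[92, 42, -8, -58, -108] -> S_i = 92 + -50*i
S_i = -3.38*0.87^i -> [-3.38, -2.94, -2.56, -2.23, -1.94]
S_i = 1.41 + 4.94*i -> [1.41, 6.35, 11.29, 16.23, 21.17]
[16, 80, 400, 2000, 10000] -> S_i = 16*5^i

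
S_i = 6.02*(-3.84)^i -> [6.02, -23.12, 88.77, -340.87, 1308.94]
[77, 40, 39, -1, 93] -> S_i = Random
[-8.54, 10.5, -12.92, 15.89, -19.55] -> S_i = -8.54*(-1.23)^i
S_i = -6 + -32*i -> [-6, -38, -70, -102, -134]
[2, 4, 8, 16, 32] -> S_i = 2*2^i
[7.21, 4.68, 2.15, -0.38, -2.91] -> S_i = 7.21 + -2.53*i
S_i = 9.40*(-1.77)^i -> [9.4, -16.64, 29.45, -52.13, 92.26]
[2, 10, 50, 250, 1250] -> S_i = 2*5^i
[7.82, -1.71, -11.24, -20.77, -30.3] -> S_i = 7.82 + -9.53*i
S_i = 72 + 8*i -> [72, 80, 88, 96, 104]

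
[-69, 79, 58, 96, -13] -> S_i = Random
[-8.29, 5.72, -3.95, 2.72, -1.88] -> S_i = -8.29*(-0.69)^i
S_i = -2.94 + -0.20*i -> [-2.94, -3.14, -3.34, -3.54, -3.74]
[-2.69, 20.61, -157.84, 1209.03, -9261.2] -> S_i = -2.69*(-7.66)^i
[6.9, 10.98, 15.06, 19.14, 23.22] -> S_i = 6.90 + 4.08*i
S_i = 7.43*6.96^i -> [7.43, 51.71, 359.92, 2505.05, 17435.15]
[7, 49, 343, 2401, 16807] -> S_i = 7*7^i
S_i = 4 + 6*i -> [4, 10, 16, 22, 28]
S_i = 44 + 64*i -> [44, 108, 172, 236, 300]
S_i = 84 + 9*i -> [84, 93, 102, 111, 120]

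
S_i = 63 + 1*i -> [63, 64, 65, 66, 67]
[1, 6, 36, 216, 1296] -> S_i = 1*6^i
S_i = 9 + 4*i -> [9, 13, 17, 21, 25]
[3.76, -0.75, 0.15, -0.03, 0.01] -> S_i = 3.76*(-0.20)^i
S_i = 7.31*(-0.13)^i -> [7.31, -0.95, 0.12, -0.02, 0.0]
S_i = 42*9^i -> [42, 378, 3402, 30618, 275562]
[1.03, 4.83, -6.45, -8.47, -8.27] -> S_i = Random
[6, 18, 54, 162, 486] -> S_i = 6*3^i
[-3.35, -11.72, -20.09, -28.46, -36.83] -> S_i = -3.35 + -8.37*i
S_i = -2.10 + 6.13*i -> [-2.1, 4.03, 10.16, 16.29, 22.42]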